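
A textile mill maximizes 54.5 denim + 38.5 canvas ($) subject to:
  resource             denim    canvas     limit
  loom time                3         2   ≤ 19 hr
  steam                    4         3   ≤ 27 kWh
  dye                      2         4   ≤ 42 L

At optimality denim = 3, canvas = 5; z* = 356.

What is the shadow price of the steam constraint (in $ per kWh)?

6.5

At the optimum: loom time uses 19 of 19 (binding); steam uses 27 of 27 (binding); dye uses 26 of 42 (slack = 16).
Slack constraints have shadow price 0 (complementary slackness).
Dual feasibility on the basic columns requires 3·y_loom time + 4·y_steam = 54.5, 2·y_loom time + 3·y_steam = 38.5.
This yields shadow prices y_loom time = 9.5, y_steam = 6.5.
Shadow price of steam = 6.5.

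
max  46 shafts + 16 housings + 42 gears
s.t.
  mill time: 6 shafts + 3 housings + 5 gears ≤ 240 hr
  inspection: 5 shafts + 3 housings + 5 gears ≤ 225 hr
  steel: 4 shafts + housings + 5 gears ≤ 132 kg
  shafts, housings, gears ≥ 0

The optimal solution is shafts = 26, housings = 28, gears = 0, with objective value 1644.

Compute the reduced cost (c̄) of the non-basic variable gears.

Check each constraint at x*: mill time 240/240 (tight); inspection 214/225 (slack 11); steel 132/132 (tight).
By complementary slackness, y = 0 for the non-binding constraint.
The binding rows give the dual system: 6·y_mill time + 4·y_steel = 46 and 3·y_mill time + 1·y_steel = 16.
This yields shadow prices y_mill time = 3, y_steel = 7.
Reduced cost of gears: c₃ − yᵀa₃ = 42 − (3·5 + 7·5) = 42 − 50 = -8.

-8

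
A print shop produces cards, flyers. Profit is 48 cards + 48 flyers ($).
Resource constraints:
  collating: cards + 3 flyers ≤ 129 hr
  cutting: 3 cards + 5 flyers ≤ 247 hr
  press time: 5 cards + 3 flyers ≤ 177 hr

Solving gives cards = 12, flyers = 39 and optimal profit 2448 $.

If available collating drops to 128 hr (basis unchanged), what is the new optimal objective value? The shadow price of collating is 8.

Δb = -1, so new z* = 2448 + (8)·(-1) = 2448 − 8 = 2440.

2440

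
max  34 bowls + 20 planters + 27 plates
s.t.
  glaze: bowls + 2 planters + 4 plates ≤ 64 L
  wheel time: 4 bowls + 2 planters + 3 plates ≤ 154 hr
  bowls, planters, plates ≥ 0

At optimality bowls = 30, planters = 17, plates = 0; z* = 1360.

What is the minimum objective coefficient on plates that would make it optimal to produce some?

32

Both glaze and wheel time are binding at x*.
From A_Bᵀ y = c: 1·y_glaze + 4·y_wheel time = 34; 2·y_glaze + 2·y_wheel time = 20.
This yields shadow prices y_glaze = 2, y_wheel time = 8.
plates enters the basis when its profit ≥ yᵀa₃ = 2·4 + 8·3 = 32.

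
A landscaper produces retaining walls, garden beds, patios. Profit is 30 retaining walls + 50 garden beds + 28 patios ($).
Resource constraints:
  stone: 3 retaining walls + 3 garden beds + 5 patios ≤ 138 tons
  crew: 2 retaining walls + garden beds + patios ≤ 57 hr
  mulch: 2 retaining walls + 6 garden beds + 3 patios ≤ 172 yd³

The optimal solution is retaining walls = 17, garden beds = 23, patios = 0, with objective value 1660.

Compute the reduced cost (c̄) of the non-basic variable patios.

-1

Check each constraint at x*: stone 120/138 (slack 18); crew 57/57 (tight); mulch 172/172 (tight).
By complementary slackness, y = 0 for the non-binding constraint.
The binding rows give the dual system: 2·y_crew + 2·y_mulch = 30 and 1·y_crew + 6·y_mulch = 50.
→ y_crew = 8 and y_mulch = 7.
Reduced cost of patios: c₃ − yᵀa₃ = 28 − (8·1 + 7·3) = 28 − 29 = -1.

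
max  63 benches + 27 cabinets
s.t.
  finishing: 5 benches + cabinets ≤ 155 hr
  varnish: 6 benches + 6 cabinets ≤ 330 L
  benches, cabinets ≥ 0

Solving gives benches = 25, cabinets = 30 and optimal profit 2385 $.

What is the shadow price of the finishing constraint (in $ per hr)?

9

At the optimum: finishing uses 155 of 155 (binding); varnish uses 330 of 330 (binding).
The binding rows give the dual system: 5·y_finishing + 6·y_varnish = 63 and 1·y_finishing + 6·y_varnish = 27.
→ y_finishing = 9 and y_varnish = 3.
Shadow price of finishing = 9.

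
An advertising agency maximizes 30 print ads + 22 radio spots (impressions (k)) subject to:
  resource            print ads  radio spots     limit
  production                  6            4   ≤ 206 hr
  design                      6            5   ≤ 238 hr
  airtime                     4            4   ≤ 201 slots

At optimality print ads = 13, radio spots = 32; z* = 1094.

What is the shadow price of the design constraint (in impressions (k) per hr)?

2

Binding: production and design. Non-binding: airtime (21 unused).
Slack constraints have shadow price 0 (complementary slackness).
The binding rows give the dual system: 6·y_production + 6·y_design = 30 and 4·y_production + 5·y_design = 22.
Solving: y_production = 3, y_design = 2.
Shadow price of design = 2.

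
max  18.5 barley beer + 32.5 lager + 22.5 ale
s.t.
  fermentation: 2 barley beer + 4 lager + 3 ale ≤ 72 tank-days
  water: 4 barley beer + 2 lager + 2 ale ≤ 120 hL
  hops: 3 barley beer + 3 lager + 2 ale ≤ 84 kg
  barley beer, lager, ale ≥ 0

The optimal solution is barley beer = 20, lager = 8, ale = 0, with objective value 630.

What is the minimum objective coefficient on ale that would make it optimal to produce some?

Check each constraint at x*: fermentation 72/72 (tight); water 96/120 (slack 24); hops 84/84 (tight).
By complementary slackness, y = 0 for the non-binding constraint.
The binding rows give the dual system: 2·y_fermentation + 3·y_hops = 18.5 and 4·y_fermentation + 3·y_hops = 32.5.
→ y_fermentation = 7 and y_hops = 1.5.
ale enters the basis when its profit ≥ yᵀa₃ = 7·3 + 1.5·2 = 24.

24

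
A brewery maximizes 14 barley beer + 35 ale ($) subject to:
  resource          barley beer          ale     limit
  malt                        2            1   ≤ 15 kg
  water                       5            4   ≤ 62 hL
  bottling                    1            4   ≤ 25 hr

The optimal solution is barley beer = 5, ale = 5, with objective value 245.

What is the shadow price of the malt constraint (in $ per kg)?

3

Check each constraint at x*: malt 15/15 (tight); water 45/62 (slack 17); bottling 25/25 (tight).
By complementary slackness, y = 0 for the non-binding constraint.
From A_Bᵀ y = c: 2·y_malt + 1·y_bottling = 14; 1·y_malt + 4·y_bottling = 35.
→ y_malt = 3 and y_bottling = 8.
Shadow price of malt = 3.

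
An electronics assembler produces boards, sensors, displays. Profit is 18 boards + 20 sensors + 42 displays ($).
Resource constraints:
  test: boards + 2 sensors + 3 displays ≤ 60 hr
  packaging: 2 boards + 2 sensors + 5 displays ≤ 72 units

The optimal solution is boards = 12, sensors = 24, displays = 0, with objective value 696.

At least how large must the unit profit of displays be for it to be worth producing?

Both test and packaging are binding at x*.
From A_Bᵀ y = c: 1·y_test + 2·y_packaging = 18; 2·y_test + 2·y_packaging = 20.
→ y_test = 2 and y_packaging = 8.
displays enters the basis when its profit ≥ yᵀa₃ = 2·3 + 8·5 = 46.

46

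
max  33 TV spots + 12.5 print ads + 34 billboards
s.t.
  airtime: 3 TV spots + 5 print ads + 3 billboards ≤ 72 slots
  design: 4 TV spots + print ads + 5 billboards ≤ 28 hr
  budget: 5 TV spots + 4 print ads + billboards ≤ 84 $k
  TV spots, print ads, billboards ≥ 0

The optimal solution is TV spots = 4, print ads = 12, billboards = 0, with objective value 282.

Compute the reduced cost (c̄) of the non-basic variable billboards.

-6.5

At the optimum: airtime uses 72 of 72 (binding); design uses 28 of 28 (binding); budget uses 68 of 84 (slack = 16).
By complementary slackness, y = 0 for the non-binding constraint.
The binding rows give the dual system: 3·y_airtime + 4·y_design = 33 and 5·y_airtime + 1·y_design = 12.5.
Solving: y_airtime = 1, y_design = 7.5.
Reduced cost of billboards: c₃ − yᵀa₃ = 34 − (1·3 + 7.5·5) = 34 − 40.5 = -6.5.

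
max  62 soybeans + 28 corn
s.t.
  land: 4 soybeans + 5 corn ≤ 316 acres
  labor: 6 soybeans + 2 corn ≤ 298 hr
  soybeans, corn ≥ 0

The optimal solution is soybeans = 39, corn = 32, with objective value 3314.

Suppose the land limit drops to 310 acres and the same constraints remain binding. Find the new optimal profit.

3302

Both land and labor are binding at x*.
The binding rows give the dual system: 4·y_land + 6·y_labor = 62 and 5·y_land + 2·y_labor = 28.
Solving: y_land = 2, y_labor = 9.
Δz = y_land·Δb = 2 × (-6) = -12, so new z* = 3314 − 12 = 3302.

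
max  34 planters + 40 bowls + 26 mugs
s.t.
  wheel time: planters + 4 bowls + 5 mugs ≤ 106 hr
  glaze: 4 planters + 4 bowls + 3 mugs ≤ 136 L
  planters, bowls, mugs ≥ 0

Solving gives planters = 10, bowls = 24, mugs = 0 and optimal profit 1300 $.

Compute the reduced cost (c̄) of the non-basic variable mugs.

Check each constraint at x*: wheel time 106/106 (tight); glaze 136/136 (tight).
The binding rows give the dual system: 1·y_wheel time + 4·y_glaze = 34 and 4·y_wheel time + 4·y_glaze = 40.
→ y_wheel time = 2 and y_glaze = 8.
Reduced cost of mugs: c₃ − yᵀa₃ = 26 − (2·5 + 8·3) = 26 − 34 = -8.

-8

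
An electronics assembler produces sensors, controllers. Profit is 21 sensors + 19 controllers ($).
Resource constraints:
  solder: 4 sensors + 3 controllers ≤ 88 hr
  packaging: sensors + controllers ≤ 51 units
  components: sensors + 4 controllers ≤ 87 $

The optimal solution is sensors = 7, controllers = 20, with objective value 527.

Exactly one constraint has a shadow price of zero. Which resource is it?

solder: 88/88 (binding)
packaging: 27/51 (slack 24)
components: 87/87 (binding)
By complementary slackness, a constraint with positive slack has shadow price 0 → packaging.

packaging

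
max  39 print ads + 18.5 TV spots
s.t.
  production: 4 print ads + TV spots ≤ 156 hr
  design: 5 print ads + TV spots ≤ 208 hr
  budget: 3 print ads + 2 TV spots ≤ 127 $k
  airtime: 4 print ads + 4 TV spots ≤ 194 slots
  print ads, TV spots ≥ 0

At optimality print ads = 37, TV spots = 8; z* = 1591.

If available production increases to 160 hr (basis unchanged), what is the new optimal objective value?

Binding: production and budget. Non-binding: design (15 unused), airtime (14 unused).
Slack constraints have shadow price 0 (complementary slackness).
From A_Bᵀ y = c: 4·y_production + 3·y_budget = 39; 1·y_production + 2·y_budget = 18.5.
Solving: y_production = 4.5, y_budget = 7.
Δz = y_production·Δb = 4.5 × (4) = 18, so new z* = 1591 + 18 = 1609.

1609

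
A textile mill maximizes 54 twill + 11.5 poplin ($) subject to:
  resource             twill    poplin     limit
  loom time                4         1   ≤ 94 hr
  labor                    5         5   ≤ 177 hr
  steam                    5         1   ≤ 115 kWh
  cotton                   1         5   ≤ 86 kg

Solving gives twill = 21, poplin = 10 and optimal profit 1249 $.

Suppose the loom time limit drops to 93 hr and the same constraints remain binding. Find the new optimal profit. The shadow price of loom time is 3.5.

1245.5

Δb = -1, so new z* = 1249 + (3.5)·(-1) = 1249 − 3.5 = 1245.5.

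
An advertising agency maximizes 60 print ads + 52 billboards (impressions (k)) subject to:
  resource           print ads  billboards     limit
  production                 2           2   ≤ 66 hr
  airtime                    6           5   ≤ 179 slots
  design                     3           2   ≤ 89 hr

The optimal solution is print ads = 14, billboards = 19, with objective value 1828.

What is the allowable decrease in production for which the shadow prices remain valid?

6

Binding constraints: production, airtime. The basis is B = [[2,2],[6,5]] with det -2.
Per unit decrease in production, x* moves by d = (2.5, -3).
The basis stays optimal until design becomes binding; allowable decrease = 6 hr.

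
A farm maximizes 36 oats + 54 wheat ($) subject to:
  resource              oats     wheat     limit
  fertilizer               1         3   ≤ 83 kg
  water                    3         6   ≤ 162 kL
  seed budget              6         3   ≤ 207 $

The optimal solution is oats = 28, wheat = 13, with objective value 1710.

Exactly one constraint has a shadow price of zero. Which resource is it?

fertilizer

fertilizer: 67/83 (slack 16)
water: 162/162 (binding)
seed budget: 207/207 (binding)
By complementary slackness, a constraint with positive slack has shadow price 0 → fertilizer.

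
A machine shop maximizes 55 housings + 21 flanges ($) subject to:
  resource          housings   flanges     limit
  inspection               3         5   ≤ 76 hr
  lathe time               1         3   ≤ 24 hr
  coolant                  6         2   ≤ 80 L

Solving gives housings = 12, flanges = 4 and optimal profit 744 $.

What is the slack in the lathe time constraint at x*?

lathe time used = 1·12 + 3·4 = 24; slack = 24 − 24 = 0.

0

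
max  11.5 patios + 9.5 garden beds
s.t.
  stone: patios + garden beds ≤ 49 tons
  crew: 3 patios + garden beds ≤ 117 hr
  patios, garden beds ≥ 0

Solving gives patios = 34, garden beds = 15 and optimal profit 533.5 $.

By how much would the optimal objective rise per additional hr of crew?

1

Check each constraint at x*: stone 49/49 (tight); crew 117/117 (tight).
Dual feasibility on the basic columns requires 1·y_stone + 3·y_crew = 11.5, 1·y_stone + 1·y_crew = 9.5.
Solving: y_stone = 8.5, y_crew = 1.
Shadow price of crew = 1.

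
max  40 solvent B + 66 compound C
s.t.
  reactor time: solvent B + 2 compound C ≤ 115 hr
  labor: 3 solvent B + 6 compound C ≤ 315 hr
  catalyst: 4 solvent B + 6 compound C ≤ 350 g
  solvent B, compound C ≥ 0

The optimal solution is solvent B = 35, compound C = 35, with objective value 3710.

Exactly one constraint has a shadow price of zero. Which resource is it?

reactor time: 105/115 (slack 10)
labor: 315/315 (binding)
catalyst: 350/350 (binding)
By complementary slackness, a constraint with positive slack has shadow price 0 → reactor time.

reactor time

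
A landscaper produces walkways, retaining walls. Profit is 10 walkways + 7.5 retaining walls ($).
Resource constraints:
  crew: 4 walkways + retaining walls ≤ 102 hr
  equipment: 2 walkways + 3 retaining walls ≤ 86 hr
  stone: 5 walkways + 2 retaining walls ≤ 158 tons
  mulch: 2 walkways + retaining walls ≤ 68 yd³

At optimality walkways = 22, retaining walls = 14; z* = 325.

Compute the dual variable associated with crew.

Binding: crew and equipment. Non-binding: stone (20 unused), mulch (10 unused).
Since stone, mulch are not tight, their duals are 0.
Dual feasibility on the basic columns requires 4·y_crew + 2·y_equipment = 10, 1·y_crew + 3·y_equipment = 7.5.
This yields shadow prices y_crew = 1.5, y_equipment = 2.
Shadow price of crew = 1.5.

1.5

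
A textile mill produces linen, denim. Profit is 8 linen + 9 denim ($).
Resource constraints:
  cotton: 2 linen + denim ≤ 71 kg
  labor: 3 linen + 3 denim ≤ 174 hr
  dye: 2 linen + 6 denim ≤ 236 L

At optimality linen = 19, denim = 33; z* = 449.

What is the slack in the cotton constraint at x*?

0

cotton used = 2·19 + 1·33 = 71; slack = 71 − 71 = 0.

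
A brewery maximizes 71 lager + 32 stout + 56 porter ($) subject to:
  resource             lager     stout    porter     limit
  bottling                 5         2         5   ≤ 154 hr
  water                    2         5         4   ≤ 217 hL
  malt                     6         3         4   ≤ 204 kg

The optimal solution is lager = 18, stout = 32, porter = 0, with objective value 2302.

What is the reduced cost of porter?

Check each constraint at x*: bottling 154/154 (tight); water 196/217 (slack 21); malt 204/204 (tight).
Slack constraints have shadow price 0 (complementary slackness).
The binding rows give the dual system: 5·y_bottling + 6·y_malt = 71 and 2·y_bottling + 3·y_malt = 32.
→ y_bottling = 7 and y_malt = 6.
Reduced cost of porter: c₃ − yᵀa₃ = 56 − (7·5 + 6·4) = 56 − 59 = -3.

-3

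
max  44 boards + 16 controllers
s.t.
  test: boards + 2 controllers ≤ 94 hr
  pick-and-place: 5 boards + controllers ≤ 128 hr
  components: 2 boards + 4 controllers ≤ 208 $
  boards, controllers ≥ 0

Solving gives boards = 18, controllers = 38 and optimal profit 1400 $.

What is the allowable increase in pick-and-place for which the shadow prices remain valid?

342

Binding constraints: test, pick-and-place. The basis is B = [[1,2],[5,1]] with det -9.
Per unit increase in pick-and-place, x* moves by d = (0.2222, -0.1111).
The basis stays optimal until controllers reaches 0; allowable increase = 342 hr.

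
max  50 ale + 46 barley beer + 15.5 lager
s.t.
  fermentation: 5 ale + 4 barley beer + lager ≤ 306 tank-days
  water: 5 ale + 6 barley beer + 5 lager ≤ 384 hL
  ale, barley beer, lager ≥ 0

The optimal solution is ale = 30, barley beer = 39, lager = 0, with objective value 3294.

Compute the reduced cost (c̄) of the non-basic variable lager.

Check each constraint at x*: fermentation 306/306 (tight); water 384/384 (tight).
The binding rows give the dual system: 5·y_fermentation + 5·y_water = 50 and 4·y_fermentation + 6·y_water = 46.
→ y_fermentation = 7 and y_water = 3.
Reduced cost of lager: c₃ − yᵀa₃ = 15.5 − (7·1 + 3·5) = 15.5 − 22 = -6.5.

-6.5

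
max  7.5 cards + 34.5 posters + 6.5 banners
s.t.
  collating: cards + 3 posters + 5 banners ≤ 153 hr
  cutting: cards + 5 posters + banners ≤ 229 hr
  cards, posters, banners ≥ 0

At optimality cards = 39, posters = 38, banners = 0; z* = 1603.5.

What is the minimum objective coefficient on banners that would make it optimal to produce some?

Check each constraint at x*: collating 153/153 (tight); cutting 229/229 (tight).
The binding rows give the dual system: 1·y_collating + 1·y_cutting = 7.5 and 3·y_collating + 5·y_cutting = 34.5.
Solving: y_collating = 1.5, y_cutting = 6.
banners enters the basis when its profit ≥ yᵀa₃ = 1.5·5 + 6·1 = 13.5.

13.5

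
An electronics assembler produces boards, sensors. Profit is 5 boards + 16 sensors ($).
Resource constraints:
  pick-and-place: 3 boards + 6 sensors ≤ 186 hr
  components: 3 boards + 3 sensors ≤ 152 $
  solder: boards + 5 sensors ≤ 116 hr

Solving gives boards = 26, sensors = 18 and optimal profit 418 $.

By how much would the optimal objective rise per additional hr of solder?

Check each constraint at x*: pick-and-place 186/186 (tight); components 132/152 (slack 20); solder 116/116 (tight).
By complementary slackness, y = 0 for the non-binding constraint.
The binding rows give the dual system: 3·y_pick-and-place + 1·y_solder = 5 and 6·y_pick-and-place + 5·y_solder = 16.
Solving: y_pick-and-place = 1, y_solder = 2.
Shadow price of solder = 2.

2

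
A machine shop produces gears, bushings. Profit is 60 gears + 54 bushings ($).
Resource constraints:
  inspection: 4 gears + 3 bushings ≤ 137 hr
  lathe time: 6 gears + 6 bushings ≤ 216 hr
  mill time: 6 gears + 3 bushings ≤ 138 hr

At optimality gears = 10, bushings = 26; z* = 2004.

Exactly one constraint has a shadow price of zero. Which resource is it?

inspection

inspection: 118/137 (slack 19)
lathe time: 216/216 (binding)
mill time: 138/138 (binding)
By complementary slackness, a constraint with positive slack has shadow price 0 → inspection.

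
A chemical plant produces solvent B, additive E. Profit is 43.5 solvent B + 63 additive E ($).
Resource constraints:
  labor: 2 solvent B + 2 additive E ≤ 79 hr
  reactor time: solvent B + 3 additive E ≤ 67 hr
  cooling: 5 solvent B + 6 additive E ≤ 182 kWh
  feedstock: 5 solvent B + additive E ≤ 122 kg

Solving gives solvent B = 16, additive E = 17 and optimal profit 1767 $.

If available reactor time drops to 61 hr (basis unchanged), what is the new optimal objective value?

1731

Check each constraint at x*: labor 66/79 (slack 13); reactor time 67/67 (tight); cooling 182/182 (tight); feedstock 97/122 (slack 25).
By complementary slackness, y = 0 for the non-binding constraints.
From A_Bᵀ y = c: 1·y_reactor time + 5·y_cooling = 43.5; 3·y_reactor time + 6·y_cooling = 63.
This yields shadow prices y_reactor time = 6, y_cooling = 7.5.
Δz = y_reactor time·Δb = 6 × (-6) = -36, so new z* = 1767 − 36 = 1731.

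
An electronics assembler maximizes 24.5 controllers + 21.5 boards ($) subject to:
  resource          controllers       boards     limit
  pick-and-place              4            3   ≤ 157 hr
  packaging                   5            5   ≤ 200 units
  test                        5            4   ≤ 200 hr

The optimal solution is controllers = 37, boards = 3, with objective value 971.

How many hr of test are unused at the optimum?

test used = 5·37 + 4·3 = 197; slack = 200 − 197 = 3.

3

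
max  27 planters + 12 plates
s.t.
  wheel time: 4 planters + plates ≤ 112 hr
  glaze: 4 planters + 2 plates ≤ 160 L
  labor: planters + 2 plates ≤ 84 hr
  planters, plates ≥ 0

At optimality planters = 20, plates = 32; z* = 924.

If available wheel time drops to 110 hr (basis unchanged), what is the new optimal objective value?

Binding: wheel time and labor. Non-binding: glaze (16 unused).
By complementary slackness, y = 0 for the non-binding constraint.
The binding rows give the dual system: 4·y_wheel time + 1·y_labor = 27 and 1·y_wheel time + 2·y_labor = 12.
This yields shadow prices y_wheel time = 6, y_labor = 3.
Δz = y_wheel time·Δb = 6 × (-2) = -12, so new z* = 924 − 12 = 912.

912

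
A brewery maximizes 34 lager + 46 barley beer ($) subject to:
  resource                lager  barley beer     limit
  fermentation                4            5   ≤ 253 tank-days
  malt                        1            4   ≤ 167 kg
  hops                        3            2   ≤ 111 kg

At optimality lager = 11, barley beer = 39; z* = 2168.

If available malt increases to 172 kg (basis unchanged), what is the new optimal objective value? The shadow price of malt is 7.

Δb = 5, so new z* = 2168 + (7)·(5) = 2168 + 35 = 2203.

2203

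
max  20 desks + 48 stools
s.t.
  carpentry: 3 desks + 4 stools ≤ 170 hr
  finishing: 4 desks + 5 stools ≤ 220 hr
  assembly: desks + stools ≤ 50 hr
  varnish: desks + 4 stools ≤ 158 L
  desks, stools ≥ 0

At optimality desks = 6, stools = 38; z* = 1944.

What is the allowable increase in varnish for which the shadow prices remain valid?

12

Binding constraints: carpentry, varnish. The basis is B = [[3,4],[1,4]] with det 8.
Per unit increase in varnish, x* moves by d = (-0.5, 0.375).
The basis stays optimal until desks reaches 0; allowable increase = 12 L.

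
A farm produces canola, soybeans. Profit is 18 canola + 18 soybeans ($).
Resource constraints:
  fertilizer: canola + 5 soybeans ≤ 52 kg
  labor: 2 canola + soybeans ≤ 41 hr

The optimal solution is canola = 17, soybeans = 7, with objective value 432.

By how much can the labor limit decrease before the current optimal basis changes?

Binding constraints: fertilizer, labor. The basis is B = [[1,5],[2,1]] with det -9.
Per unit decrease in labor, x* moves by d = (-0.5556, 0.1111).
The basis stays optimal until canola reaches 0; allowable decrease = 30.6 hr.

30.6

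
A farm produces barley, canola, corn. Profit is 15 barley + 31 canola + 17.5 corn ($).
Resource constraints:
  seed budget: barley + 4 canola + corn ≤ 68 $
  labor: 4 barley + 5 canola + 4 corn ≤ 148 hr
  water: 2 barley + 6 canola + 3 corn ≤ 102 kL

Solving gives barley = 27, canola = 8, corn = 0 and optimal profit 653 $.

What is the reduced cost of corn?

-1

Binding: labor and water. Non-binding: seed budget (9 unused).
Slack constraints have shadow price 0 (complementary slackness).
The binding rows give the dual system: 4·y_labor + 2·y_water = 15 and 5·y_labor + 6·y_water = 31.
→ y_labor = 2 and y_water = 3.5.
Reduced cost of corn: c₃ − yᵀa₃ = 17.5 − (2·4 + 3.5·3) = 17.5 − 18.5 = -1.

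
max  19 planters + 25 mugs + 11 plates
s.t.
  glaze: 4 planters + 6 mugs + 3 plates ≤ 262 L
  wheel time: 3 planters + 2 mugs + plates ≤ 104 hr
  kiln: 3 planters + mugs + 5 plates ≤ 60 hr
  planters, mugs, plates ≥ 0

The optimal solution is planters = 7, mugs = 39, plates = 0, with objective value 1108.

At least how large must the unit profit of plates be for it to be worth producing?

Binding: glaze and kiln. Non-binding: wheel time (5 unused).
Slack constraints have shadow price 0 (complementary slackness).
The binding rows give the dual system: 4·y_glaze + 3·y_kiln = 19 and 6·y_glaze + 1·y_kiln = 25.
This yields shadow prices y_glaze = 4, y_kiln = 1.
plates enters the basis when its profit ≥ yᵀa₃ = 4·3 + 1·5 = 17.

17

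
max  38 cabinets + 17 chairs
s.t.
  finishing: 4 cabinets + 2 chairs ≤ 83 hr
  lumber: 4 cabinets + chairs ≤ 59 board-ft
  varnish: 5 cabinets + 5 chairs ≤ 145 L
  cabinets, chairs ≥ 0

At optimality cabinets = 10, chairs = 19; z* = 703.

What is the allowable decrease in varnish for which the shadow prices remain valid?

71.25

Binding constraints: lumber, varnish. The basis is B = [[4,1],[5,5]] with det 15.
Per unit decrease in varnish, x* moves by d = (0.0667, -0.2667).
The basis stays optimal until chairs reaches 0; allowable decrease = 71.25 L.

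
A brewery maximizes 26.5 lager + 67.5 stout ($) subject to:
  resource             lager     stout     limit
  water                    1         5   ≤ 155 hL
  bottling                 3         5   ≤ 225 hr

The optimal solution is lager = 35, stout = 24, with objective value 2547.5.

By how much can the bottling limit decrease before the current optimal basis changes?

Binding constraints: water, bottling. The basis is B = [[1,5],[3,5]] with det -10.
Per unit decrease in bottling, x* moves by d = (-0.5, 0.1).
The basis stays optimal until lager reaches 0; allowable decrease = 70 hr.

70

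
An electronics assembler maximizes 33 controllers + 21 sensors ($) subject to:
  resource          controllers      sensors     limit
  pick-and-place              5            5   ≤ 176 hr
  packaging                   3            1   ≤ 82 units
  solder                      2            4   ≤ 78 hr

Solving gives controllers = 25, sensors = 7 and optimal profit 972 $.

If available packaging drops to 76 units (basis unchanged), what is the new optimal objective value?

918

Check each constraint at x*: pick-and-place 160/176 (slack 16); packaging 82/82 (tight); solder 78/78 (tight).
Since pick-and-place is not tight, its dual is 0.
From A_Bᵀ y = c: 3·y_packaging + 2·y_solder = 33; 1·y_packaging + 4·y_solder = 21.
→ y_packaging = 9 and y_solder = 3.
Δz = y_packaging·Δb = 9 × (-6) = -54, so new z* = 972 − 54 = 918.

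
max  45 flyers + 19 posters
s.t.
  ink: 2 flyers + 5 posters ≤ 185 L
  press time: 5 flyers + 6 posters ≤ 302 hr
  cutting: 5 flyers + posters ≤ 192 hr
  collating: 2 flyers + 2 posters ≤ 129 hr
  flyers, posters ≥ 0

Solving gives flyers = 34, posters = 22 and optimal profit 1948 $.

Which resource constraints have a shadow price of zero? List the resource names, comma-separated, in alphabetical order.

collating, ink

ink: 178/185 (slack 7)
press time: 302/302 (binding)
cutting: 192/192 (binding)
collating: 112/129 (slack 17)
By complementary slackness, a constraint with positive slack has shadow price 0 → collating, ink.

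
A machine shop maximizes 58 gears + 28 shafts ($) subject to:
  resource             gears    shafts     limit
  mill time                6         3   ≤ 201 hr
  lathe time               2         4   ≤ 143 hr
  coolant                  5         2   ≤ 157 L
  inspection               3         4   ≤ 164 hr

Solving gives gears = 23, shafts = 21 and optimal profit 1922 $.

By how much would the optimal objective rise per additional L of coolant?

Check each constraint at x*: mill time 201/201 (tight); lathe time 130/143 (slack 13); coolant 157/157 (tight); inspection 153/164 (slack 11).
Since lathe time, inspection are not tight, their duals are 0.
The binding rows give the dual system: 6·y_mill time + 5·y_coolant = 58 and 3·y_mill time + 2·y_coolant = 28.
Solving: y_mill time = 8, y_coolant = 2.
Shadow price of coolant = 2.

2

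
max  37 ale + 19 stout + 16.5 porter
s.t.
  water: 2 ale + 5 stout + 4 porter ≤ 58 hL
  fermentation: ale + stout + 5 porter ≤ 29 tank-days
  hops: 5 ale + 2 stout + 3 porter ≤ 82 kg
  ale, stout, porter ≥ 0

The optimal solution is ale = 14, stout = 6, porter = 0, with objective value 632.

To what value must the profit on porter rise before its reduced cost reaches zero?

Check each constraint at x*: water 58/58 (tight); fermentation 20/29 (slack 9); hops 82/82 (tight).
Slack constraints have shadow price 0 (complementary slackness).
The binding rows give the dual system: 2·y_water + 5·y_hops = 37 and 5·y_water + 2·y_hops = 19.
→ y_water = 1 and y_hops = 7.
porter enters the basis when its profit ≥ yᵀa₃ = 1·4 + 7·3 = 25.

25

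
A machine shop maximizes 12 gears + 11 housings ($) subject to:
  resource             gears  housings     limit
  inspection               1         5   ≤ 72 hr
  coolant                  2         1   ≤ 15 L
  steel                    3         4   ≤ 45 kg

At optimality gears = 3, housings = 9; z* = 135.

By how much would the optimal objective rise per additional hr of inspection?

Binding: coolant and steel. Non-binding: inspection (24 unused).
By complementary slackness, y = 0 for the non-binding constraint.
Dual feasibility on the basic columns requires 2·y_coolant + 3·y_steel = 12, 1·y_coolant + 4·y_steel = 11.
This yields shadow prices y_coolant = 3, y_steel = 2.
Shadow price of inspection = 0.

0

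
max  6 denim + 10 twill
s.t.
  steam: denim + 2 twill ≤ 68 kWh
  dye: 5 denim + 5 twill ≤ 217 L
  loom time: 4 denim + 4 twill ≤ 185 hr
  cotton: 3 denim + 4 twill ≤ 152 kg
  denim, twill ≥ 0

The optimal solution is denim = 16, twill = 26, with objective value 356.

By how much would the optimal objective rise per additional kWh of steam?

At the optimum: steam uses 68 of 68 (binding); dye uses 210 of 217 (slack = 7); loom time uses 168 of 185 (slack = 17); cotton uses 152 of 152 (binding).
By complementary slackness, y = 0 for the non-binding constraints.
Dual feasibility on the basic columns requires 1·y_steam + 3·y_cotton = 6, 2·y_steam + 4·y_cotton = 10.
Solving: y_steam = 3, y_cotton = 1.
Shadow price of steam = 3.

3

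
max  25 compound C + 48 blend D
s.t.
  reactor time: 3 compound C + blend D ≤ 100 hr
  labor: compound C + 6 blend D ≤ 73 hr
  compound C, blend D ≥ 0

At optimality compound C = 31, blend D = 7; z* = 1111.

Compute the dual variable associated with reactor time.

6

Both reactor time and labor are binding at x*.
Dual feasibility on the basic columns requires 3·y_reactor time + 1·y_labor = 25, 1·y_reactor time + 6·y_labor = 48.
→ y_reactor time = 6 and y_labor = 7.
Shadow price of reactor time = 6.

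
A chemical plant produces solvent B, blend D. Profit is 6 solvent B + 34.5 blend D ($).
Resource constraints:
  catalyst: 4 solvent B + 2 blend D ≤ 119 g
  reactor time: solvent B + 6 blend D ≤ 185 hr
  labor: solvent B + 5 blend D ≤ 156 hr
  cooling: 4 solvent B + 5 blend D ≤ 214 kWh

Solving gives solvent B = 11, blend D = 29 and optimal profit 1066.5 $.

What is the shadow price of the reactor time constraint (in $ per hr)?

At the optimum: catalyst uses 102 of 119 (slack = 17); reactor time uses 185 of 185 (binding); labor uses 156 of 156 (binding); cooling uses 189 of 214 (slack = 25).
Since catalyst, cooling are not tight, their duals are 0.
Dual feasibility on the basic columns requires 1·y_reactor time + 1·y_labor = 6, 6·y_reactor time + 5·y_labor = 34.5.
This yields shadow prices y_reactor time = 4.5, y_labor = 1.5.
Shadow price of reactor time = 4.5.

4.5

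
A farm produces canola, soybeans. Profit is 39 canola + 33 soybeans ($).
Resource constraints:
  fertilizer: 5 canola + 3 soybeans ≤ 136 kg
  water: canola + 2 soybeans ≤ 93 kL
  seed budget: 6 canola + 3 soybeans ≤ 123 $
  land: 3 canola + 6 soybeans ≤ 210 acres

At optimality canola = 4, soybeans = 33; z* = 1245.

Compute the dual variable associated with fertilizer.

0

Check each constraint at x*: fertilizer 119/136 (slack 17); water 70/93 (slack 23); seed budget 123/123 (tight); land 210/210 (tight).
By complementary slackness, y = 0 for the non-binding constraints.
The binding rows give the dual system: 6·y_seed budget + 3·y_land = 39 and 3·y_seed budget + 6·y_land = 33.
→ y_seed budget = 5 and y_land = 3.
Shadow price of fertilizer = 0.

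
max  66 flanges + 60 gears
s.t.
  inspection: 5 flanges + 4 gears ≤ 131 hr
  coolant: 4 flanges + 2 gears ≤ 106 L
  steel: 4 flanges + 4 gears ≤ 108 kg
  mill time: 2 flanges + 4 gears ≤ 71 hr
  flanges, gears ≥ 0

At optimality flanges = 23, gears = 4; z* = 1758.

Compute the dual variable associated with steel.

9

Check each constraint at x*: inspection 131/131 (tight); coolant 100/106 (slack 6); steel 108/108 (tight); mill time 62/71 (slack 9).
Since coolant, mill time are not tight, their duals are 0.
From A_Bᵀ y = c: 5·y_inspection + 4·y_steel = 66; 4·y_inspection + 4·y_steel = 60.
→ y_inspection = 6 and y_steel = 9.
Shadow price of steel = 9.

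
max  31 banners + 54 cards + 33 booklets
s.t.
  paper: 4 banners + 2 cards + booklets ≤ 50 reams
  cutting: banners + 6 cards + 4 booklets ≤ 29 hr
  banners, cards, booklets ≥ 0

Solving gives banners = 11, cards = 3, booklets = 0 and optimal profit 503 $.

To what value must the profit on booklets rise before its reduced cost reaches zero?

34

Check each constraint at x*: paper 50/50 (tight); cutting 29/29 (tight).
From A_Bᵀ y = c: 4·y_paper + 1·y_cutting = 31; 2·y_paper + 6·y_cutting = 54.
Solving: y_paper = 6, y_cutting = 7.
booklets enters the basis when its profit ≥ yᵀa₃ = 6·1 + 7·4 = 34.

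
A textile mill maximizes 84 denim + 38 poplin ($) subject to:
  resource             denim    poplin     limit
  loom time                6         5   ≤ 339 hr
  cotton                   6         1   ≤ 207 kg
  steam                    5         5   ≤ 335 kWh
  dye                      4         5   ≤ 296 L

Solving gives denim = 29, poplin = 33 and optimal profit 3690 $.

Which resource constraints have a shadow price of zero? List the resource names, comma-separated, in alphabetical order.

loom time: 339/339 (binding)
cotton: 207/207 (binding)
steam: 310/335 (slack 25)
dye: 281/296 (slack 15)
By complementary slackness, a constraint with positive slack has shadow price 0 → dye, steam.

dye, steam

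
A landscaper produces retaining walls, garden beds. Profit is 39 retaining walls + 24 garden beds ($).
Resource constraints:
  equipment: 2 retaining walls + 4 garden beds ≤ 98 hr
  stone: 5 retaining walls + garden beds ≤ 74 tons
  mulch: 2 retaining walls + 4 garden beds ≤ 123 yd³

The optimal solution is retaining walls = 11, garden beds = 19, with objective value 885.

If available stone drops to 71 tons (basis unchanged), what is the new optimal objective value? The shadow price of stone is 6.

Δb = -3, so new z* = 885 + (6)·(-3) = 885 − 18 = 867.

867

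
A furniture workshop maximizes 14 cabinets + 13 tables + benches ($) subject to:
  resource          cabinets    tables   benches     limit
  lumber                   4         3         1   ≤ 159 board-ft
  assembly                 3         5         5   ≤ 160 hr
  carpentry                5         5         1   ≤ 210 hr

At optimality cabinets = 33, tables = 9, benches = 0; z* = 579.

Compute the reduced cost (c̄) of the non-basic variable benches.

At the optimum: lumber uses 159 of 159 (binding); assembly uses 144 of 160 (slack = 16); carpentry uses 210 of 210 (binding).
Since assembly is not tight, its dual is 0.
From A_Bᵀ y = c: 4·y_lumber + 5·y_carpentry = 14; 3·y_lumber + 5·y_carpentry = 13.
Solving: y_lumber = 1, y_carpentry = 2.
Reduced cost of benches: c₃ − yᵀa₃ = 1 − (1·1 + 2·1) = 1 − 3 = -2.

-2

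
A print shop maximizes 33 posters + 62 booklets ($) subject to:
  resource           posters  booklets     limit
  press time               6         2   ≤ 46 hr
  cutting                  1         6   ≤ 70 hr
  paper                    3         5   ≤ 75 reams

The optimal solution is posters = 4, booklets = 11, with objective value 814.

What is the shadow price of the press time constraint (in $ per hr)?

Check each constraint at x*: press time 46/46 (tight); cutting 70/70 (tight); paper 67/75 (slack 8).
Slack constraints have shadow price 0 (complementary slackness).
From A_Bᵀ y = c: 6·y_press time + 1·y_cutting = 33; 2·y_press time + 6·y_cutting = 62.
Solving: y_press time = 4, y_cutting = 9.
Shadow price of press time = 4.

4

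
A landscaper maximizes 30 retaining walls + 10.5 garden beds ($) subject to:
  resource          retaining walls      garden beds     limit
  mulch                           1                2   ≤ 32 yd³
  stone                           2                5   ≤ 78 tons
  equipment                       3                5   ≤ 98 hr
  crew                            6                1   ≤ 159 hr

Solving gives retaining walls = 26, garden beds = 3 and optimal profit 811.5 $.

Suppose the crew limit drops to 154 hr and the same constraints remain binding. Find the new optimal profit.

Binding: mulch and crew. Non-binding: stone (11 unused), equipment (5 unused).
Slack constraints have shadow price 0 (complementary slackness).
From A_Bᵀ y = c: 1·y_mulch + 6·y_crew = 30; 2·y_mulch + 1·y_crew = 10.5.
→ y_mulch = 3 and y_crew = 4.5.
Δz = y_crew·Δb = 4.5 × (-5) = -22.5, so new z* = 811.5 − 22.5 = 789.

789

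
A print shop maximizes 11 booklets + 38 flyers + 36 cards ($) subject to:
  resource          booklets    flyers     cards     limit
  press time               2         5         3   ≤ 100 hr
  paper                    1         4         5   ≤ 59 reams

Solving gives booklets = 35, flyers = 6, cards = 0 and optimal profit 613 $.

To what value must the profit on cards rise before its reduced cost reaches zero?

41

Both press time and paper are binding at x*.
From A_Bᵀ y = c: 2·y_press time + 1·y_paper = 11; 5·y_press time + 4·y_paper = 38.
Solving: y_press time = 2, y_paper = 7.
cards enters the basis when its profit ≥ yᵀa₃ = 2·3 + 7·5 = 41.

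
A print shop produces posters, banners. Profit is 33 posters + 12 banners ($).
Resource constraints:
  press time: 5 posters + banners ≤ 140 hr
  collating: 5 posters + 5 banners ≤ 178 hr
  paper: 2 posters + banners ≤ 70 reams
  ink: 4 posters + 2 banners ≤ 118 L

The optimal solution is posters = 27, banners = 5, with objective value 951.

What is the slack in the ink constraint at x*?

ink used = 4·27 + 2·5 = 118; slack = 118 − 118 = 0.

0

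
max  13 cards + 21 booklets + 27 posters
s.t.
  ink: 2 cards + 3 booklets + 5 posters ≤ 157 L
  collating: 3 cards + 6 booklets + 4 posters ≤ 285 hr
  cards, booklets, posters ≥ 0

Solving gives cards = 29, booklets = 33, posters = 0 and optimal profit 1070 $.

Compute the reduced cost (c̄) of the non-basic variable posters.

Check each constraint at x*: ink 157/157 (tight); collating 285/285 (tight).
The binding rows give the dual system: 2·y_ink + 3·y_collating = 13 and 3·y_ink + 6·y_collating = 21.
Solving: y_ink = 5, y_collating = 1.
Reduced cost of posters: c₃ − yᵀa₃ = 27 − (5·5 + 1·4) = 27 − 29 = -2.

-2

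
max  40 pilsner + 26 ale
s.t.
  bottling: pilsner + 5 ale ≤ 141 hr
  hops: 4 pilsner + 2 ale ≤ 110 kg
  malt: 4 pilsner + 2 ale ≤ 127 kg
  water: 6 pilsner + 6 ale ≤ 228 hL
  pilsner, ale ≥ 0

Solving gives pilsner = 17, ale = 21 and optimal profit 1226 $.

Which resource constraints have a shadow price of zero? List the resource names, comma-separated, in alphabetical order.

bottling, malt

bottling: 122/141 (slack 19)
hops: 110/110 (binding)
malt: 110/127 (slack 17)
water: 228/228 (binding)
By complementary slackness, a constraint with positive slack has shadow price 0 → bottling, malt.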